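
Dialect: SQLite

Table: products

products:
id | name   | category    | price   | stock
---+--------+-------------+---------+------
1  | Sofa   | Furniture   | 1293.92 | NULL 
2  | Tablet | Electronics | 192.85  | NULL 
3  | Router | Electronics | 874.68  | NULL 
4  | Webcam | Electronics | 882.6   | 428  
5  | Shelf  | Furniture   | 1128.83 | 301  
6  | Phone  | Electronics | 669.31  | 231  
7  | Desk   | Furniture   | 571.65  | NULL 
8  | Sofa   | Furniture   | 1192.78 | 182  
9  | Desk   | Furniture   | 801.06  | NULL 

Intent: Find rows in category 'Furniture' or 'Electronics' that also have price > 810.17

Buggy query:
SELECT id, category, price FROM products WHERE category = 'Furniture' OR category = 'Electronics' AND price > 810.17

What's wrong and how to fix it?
Bug: AND binds tighter than OR, so this parses as category = 'Furniture' OR (category = 'Electronics' AND price > 810.17)

Fix: Group the OR with parentheses (or use IN), then AND the threshold

Corrected query:
SELECT id, category, price FROM products WHERE (category = 'Furniture' OR category = 'Electronics') AND price > 810.17

Result:
id | category    | price  
---+-------------+--------
1  | Furniture   | 1293.92
3  | Electronics | 874.68 
4  | Electronics | 882.6  
5  | Furniture   | 1128.83
8  | Furniture   | 1192.78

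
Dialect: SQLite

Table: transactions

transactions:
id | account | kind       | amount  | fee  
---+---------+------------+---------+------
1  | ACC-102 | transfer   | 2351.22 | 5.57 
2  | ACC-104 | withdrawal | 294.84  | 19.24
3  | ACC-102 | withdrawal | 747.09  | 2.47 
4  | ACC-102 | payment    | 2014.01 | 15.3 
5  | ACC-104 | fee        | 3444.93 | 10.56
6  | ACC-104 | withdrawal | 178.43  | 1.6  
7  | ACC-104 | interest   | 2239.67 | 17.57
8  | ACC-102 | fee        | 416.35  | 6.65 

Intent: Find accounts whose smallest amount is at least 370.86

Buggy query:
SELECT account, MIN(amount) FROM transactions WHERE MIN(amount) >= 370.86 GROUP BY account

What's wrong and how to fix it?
Bug: MIN() in WHERE is a misuse of aggregate

Fix: Use HAVING for the per-group MIN condition

Corrected query:
SELECT account, MIN(amount) FROM transactions GROUP BY account HAVING MIN(amount) >= 370.86

Result:
account | MIN(amount)
--------+------------
ACC-102 | 416.35     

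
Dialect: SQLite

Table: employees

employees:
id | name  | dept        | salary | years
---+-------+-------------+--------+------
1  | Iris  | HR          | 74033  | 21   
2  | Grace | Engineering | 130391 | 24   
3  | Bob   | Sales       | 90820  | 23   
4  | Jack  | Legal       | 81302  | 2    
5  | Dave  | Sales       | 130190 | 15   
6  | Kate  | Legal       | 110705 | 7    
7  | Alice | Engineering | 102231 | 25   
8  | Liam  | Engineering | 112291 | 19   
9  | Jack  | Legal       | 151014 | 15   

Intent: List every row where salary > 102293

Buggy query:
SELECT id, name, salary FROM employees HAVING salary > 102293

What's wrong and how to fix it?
Bug: This is a non-aggregate query (no GROUP BY, no aggregates), so in SQLite the HAVING clause is invalid here; a row-level condition belongs in WHERE

Fix: Use WHERE for row-level filtering

Corrected query:
SELECT id, name, salary FROM employees WHERE salary > 102293

Result:
id | name  | salary
---+-------+-------
2  | Grace | 130391
5  | Dave  | 130190
6  | Kate  | 110705
8  | Liam  | 112291
9  | Jack  | 151014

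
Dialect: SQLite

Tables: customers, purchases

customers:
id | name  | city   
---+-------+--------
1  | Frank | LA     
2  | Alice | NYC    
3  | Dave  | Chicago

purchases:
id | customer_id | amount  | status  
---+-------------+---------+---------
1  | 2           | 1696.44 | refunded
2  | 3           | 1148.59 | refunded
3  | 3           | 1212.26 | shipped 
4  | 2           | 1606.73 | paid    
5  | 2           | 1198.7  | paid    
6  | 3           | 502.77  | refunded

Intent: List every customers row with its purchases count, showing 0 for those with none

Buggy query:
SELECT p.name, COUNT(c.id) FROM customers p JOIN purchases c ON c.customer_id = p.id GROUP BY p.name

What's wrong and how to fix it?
Bug: An inner join excludes parents with zero children

Fix: Use LEFT JOIN so parents without children still appear (COUNT(c.id) gives 0)

Corrected query:
SELECT p.name, COUNT(c.id) FROM customers p LEFT JOIN purchases c ON c.customer_id = p.id GROUP BY p.name

Result:
name  | COUNT(c.id)
------+------------
Alice | 3          
Dave  | 3          
Frank | 0          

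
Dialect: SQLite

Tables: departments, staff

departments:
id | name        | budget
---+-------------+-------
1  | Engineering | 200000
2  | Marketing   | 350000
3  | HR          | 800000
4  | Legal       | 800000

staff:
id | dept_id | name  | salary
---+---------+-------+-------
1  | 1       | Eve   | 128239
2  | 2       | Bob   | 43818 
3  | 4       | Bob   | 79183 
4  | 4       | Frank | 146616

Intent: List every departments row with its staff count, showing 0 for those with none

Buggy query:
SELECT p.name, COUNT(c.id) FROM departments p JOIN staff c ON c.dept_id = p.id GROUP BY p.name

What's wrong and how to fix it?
Bug: INNER JOIN drops departments rows that have no matching staff rows

Fix: Use LEFT JOIN so parents without children still appear (COUNT(c.id) gives 0)

Corrected query:
SELECT p.name, COUNT(c.id) FROM departments p LEFT JOIN staff c ON c.dept_id = p.id GROUP BY p.name

Result:
name        | COUNT(c.id)
------------+------------
Engineering | 1          
HR          | 0          
Legal       | 2          
Marketing   | 1          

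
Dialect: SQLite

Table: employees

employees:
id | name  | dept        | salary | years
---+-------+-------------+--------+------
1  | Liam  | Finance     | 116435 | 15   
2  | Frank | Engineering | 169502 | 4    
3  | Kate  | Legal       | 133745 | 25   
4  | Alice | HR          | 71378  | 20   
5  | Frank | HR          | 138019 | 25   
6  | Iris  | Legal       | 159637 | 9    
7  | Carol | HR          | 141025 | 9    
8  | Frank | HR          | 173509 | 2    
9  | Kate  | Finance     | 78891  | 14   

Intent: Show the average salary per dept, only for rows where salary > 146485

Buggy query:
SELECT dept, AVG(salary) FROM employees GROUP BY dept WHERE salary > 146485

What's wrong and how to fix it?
Bug: Row-level WHERE must come before GROUP BY in the clause order

Fix: Move the WHERE clause before GROUP BY

Corrected query:
SELECT dept, AVG(salary) FROM employees WHERE salary > 146485 GROUP BY dept

Result:
dept        | AVG(salary)
------------+------------
Engineering | 169502     
HR          | 173509     
Legal       | 159637     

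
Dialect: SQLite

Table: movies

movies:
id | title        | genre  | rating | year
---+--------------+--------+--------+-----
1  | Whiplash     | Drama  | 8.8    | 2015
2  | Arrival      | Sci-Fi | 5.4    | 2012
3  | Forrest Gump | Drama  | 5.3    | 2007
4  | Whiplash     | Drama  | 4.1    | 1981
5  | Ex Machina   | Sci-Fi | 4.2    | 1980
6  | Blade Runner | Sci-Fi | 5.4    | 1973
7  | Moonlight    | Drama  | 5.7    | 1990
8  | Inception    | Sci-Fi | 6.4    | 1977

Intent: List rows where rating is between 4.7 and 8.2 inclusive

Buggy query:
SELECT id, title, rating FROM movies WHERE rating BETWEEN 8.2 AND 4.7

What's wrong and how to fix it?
Bug: BETWEEN expects the lower bound first; with 8.2 AND 4.7 the range is empty

Fix: Swap the bounds so the smaller value comes first

Corrected query:
SELECT id, title, rating FROM movies WHERE rating BETWEEN 4.7 AND 8.2

Result:
id | title        | rating
---+--------------+-------
2  | Arrival      | 5.4   
3  | Forrest Gump | 5.3   
6  | Blade Runner | 5.4   
7  | Moonlight    | 5.7   
8  | Inception    | 6.4   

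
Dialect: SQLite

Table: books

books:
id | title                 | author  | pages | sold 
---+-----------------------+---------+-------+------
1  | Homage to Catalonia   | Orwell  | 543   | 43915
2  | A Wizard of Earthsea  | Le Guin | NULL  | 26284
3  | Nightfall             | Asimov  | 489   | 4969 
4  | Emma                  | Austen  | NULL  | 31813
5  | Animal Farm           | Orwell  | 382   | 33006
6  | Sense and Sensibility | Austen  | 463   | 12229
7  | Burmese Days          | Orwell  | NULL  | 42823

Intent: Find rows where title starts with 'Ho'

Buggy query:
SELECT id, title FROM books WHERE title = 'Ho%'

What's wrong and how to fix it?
Bug: Wildcards only work with LIKE; '=' treats '%' as a literal character

Fix: Replace '=' with LIKE so 'Ho%' is treated as a pattern

Corrected query:
SELECT id, title FROM books WHERE title LIKE 'Ho%'

Result:
id | title              
---+--------------------
1  | Homage to Catalonia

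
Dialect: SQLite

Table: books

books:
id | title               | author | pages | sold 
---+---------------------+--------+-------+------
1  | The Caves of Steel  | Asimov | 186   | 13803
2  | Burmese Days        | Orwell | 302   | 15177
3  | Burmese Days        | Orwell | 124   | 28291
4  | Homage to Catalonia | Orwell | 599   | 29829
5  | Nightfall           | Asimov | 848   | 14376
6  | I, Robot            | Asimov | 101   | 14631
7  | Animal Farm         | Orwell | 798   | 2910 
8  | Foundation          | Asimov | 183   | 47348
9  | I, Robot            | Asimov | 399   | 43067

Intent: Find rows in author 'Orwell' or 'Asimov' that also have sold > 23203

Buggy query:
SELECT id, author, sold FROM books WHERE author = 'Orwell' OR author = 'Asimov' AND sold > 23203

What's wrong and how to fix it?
Bug: AND binds tighter than OR, so this parses as author = 'Orwell' OR (author = 'Asimov' AND sold > 23203)

Fix: Group the OR with parentheses (or use IN), then AND the threshold

Corrected query:
SELECT id, author, sold FROM books WHERE (author = 'Orwell' OR author = 'Asimov') AND sold > 23203

Result:
id | author | sold 
---+--------+------
3  | Orwell | 28291
4  | Orwell | 29829
8  | Asimov | 47348
9  | Asimov | 43067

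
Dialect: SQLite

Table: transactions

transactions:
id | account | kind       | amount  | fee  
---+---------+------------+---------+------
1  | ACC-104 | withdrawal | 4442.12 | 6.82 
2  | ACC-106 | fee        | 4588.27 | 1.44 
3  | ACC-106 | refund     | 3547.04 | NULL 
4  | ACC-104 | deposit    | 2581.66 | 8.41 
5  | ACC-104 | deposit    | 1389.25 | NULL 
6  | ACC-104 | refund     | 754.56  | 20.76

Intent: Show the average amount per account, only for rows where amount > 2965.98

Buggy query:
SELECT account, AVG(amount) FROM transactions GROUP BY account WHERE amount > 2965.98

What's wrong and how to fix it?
Bug: WHERE cannot follow GROUP BY

Fix: Move the WHERE clause before GROUP BY

Corrected query:
SELECT account, AVG(amount) FROM transactions WHERE amount > 2965.98 GROUP BY account

Result:
account | AVG(amount)
--------+------------
ACC-104 | 4442.12    
ACC-106 | 4067.655   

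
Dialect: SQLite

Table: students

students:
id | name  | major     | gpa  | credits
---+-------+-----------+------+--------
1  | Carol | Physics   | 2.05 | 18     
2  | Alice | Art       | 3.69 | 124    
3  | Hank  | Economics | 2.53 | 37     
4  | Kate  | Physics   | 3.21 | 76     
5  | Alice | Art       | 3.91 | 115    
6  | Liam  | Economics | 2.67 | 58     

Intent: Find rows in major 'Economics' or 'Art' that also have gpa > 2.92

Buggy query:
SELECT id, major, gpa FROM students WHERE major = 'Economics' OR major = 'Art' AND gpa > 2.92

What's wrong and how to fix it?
Bug: Without parentheses, AND is evaluated before OR, so the gpa filter only applies to the 'Art' branch

Fix: Group the OR with parentheses (or use IN), then AND the threshold

Corrected query:
SELECT id, major, gpa FROM students WHERE (major = 'Economics' OR major = 'Art') AND gpa > 2.92

Result:
id | major | gpa 
---+-------+-----
2  | Art   | 3.69
5  | Art   | 3.91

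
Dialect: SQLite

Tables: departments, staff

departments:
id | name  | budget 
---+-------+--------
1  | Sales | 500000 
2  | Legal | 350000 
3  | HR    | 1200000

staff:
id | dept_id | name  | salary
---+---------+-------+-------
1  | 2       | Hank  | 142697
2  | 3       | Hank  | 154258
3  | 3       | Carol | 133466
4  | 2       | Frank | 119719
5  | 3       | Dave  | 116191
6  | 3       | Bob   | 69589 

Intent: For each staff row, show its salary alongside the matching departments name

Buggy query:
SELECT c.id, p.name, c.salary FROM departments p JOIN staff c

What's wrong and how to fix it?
Bug: Missing join condition: each staff row is matched to all departments rows instead of just its own

Fix: Specify the join condition linking the foreign key to the parent id

Corrected query:
SELECT c.id, p.name, c.salary FROM departments p JOIN staff c ON c.dept_id = p.id

Result:
id | name  | salary
---+-------+-------
1  | Legal | 142697
2  | HR    | 154258
3  | HR    | 133466
4  | Legal | 119719
5  | HR    | 116191
6  | HR    | 69589 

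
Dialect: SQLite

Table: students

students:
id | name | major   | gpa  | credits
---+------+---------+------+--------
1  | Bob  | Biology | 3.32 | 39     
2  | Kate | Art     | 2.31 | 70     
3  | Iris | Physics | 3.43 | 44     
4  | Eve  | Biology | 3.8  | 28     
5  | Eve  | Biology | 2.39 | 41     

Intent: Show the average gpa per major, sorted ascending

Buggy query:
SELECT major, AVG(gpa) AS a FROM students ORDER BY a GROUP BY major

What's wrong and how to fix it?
Bug: GROUP BY must precede ORDER BY

Fix: Move ORDER BY to the end, after GROUP BY

Corrected query:
SELECT major, AVG(gpa) AS a FROM students GROUP BY major ORDER BY a

Result:
major   | a   
--------+-----
Art     | 2.31
Biology | 3.17
Physics | 3.43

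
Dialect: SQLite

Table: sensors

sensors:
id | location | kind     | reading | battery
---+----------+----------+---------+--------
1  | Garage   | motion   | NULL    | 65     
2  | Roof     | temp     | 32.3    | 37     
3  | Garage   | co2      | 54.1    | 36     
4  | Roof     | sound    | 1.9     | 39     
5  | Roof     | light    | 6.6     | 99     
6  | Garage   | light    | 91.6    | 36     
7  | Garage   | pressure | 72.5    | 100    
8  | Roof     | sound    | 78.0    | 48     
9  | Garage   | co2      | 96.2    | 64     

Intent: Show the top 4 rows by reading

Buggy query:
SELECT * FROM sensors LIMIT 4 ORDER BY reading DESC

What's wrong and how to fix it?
Bug: LIMIT must come after ORDER BY

Fix: Swap the clauses: ORDER BY first, then LIMIT

Corrected query:
SELECT * FROM sensors ORDER BY reading DESC LIMIT 4

Result:
id | location | kind     | reading | battery
---+----------+----------+---------+--------
9  | Garage   | co2      | 96.2    | 64     
6  | Garage   | light    | 91.6    | 36     
8  | Roof     | sound    | 78      | 48     
7  | Garage   | pressure | 72.5    | 100    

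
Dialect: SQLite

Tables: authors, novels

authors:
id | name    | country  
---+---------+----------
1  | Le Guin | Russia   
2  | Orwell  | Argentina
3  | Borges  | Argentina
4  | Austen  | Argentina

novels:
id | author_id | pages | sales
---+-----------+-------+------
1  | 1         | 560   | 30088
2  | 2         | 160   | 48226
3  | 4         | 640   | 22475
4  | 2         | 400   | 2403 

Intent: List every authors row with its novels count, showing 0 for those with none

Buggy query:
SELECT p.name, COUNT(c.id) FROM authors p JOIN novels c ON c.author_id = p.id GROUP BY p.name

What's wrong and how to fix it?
Bug: An inner join excludes parents with zero children

Fix: Use LEFT JOIN so parents without children still appear (COUNT(c.id) gives 0)

Corrected query:
SELECT p.name, COUNT(c.id) FROM authors p LEFT JOIN novels c ON c.author_id = p.id GROUP BY p.name

Result:
name    | COUNT(c.id)
--------+------------
Austen  | 1          
Borges  | 0          
Le Guin | 1          
Orwell  | 2          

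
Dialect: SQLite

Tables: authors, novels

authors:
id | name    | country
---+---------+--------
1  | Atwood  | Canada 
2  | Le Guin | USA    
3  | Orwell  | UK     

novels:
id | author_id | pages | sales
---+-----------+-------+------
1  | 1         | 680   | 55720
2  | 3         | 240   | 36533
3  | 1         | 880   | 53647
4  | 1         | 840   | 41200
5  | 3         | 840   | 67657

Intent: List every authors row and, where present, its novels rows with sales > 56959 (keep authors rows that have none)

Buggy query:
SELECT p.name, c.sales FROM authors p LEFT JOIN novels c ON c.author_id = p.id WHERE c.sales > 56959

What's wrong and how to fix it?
Bug: A WHERE condition on the right-hand table after LEFT JOIN drops unmatched parents

Fix: Put 'c.sales > 56959' in the JOIN's ON clause instead of WHERE

Corrected query:
SELECT p.name, c.sales FROM authors p LEFT JOIN novels c ON c.author_id = p.id AND c.sales > 56959

Result:
name    | sales
--------+------
Atwood  | NULL 
Le Guin | NULL 
Orwell  | 67657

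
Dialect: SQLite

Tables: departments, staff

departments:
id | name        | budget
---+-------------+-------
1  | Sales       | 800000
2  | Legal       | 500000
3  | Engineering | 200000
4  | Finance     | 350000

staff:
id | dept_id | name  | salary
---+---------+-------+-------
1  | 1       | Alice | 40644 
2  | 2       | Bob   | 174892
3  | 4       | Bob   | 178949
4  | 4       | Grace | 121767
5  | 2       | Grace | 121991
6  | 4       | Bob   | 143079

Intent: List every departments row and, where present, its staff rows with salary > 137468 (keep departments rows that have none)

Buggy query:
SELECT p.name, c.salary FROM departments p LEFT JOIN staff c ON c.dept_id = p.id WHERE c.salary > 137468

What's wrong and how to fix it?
Bug: Filtering c.salary in WHERE discards the NULL rows produced by LEFT JOIN, turning it into an inner join

Fix: Move the right-table condition into the ON clause so unmatched parents are kept

Corrected query:
SELECT p.name, c.salary FROM departments p LEFT JOIN staff c ON c.dept_id = p.id AND c.salary > 137468

Result:
name        | salary
------------+-------
Sales       | NULL  
Legal       | 174892
Engineering | NULL  
Finance     | 143079
Finance     | 178949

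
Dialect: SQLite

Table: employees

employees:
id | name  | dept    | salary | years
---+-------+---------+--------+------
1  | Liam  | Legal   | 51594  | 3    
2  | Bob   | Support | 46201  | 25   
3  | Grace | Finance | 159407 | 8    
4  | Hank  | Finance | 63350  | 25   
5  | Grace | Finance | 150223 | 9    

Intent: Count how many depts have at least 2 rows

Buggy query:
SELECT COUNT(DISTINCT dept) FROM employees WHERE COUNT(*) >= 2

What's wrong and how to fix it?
Bug: COUNT(*) cannot appear in WHERE; the per-group count doesn't exist yet

Fix: Use a subquery that GROUPs and filters with HAVING, then count its rows

Corrected query:
SELECT COUNT(*) FROM (SELECT dept FROM employees GROUP BY dept HAVING COUNT(*) >= 2)

Result:
COUNT(*)
--------
1       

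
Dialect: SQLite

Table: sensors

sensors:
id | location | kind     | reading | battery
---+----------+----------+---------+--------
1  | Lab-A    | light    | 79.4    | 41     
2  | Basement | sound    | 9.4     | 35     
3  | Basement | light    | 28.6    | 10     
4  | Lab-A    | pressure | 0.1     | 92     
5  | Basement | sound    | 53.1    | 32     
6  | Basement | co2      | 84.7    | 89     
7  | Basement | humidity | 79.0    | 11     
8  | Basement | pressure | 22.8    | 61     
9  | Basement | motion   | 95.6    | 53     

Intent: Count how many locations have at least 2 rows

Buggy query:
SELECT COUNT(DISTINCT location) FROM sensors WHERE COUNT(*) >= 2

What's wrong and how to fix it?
Bug: WHERE filters individual rows, not groups, so a group-level COUNT is invalid there

Fix: Use a subquery that GROUPs and filters with HAVING, then count its rows

Corrected query:
SELECT COUNT(*) FROM (SELECT location FROM sensors GROUP BY location HAVING COUNT(*) >= 2)

Result:
COUNT(*)
--------
2       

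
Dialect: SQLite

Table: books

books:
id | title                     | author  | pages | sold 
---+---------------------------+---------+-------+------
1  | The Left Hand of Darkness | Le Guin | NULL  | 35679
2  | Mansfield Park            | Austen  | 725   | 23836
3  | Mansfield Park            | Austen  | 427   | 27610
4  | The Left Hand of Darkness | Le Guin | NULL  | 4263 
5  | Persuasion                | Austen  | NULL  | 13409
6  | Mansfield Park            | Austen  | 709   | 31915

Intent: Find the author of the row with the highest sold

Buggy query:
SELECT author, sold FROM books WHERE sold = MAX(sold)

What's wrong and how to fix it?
Bug: WHERE is evaluated per row; an aggregate over the whole table isn't defined there

Fix: Wrap MAX in a scalar subquery so WHERE compares against a single value

Corrected query:
SELECT author, sold FROM books WHERE sold = (SELECT MAX(sold) FROM books)

Result:
author  | sold 
--------+------
Le Guin | 35679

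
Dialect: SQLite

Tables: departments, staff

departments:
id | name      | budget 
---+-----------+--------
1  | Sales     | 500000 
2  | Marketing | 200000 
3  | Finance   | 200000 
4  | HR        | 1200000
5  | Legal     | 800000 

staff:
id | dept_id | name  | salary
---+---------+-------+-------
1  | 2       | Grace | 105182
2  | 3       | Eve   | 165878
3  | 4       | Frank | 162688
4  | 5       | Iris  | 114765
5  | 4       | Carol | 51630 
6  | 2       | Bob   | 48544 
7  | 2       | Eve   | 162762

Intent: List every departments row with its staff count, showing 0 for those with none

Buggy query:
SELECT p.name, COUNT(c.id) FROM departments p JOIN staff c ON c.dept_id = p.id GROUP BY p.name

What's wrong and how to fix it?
Bug: INNER JOIN drops departments rows that have no matching staff rows

Fix: Switch to LEFT JOIN to retain unmatched parent rows

Corrected query:
SELECT p.name, COUNT(c.id) FROM departments p LEFT JOIN staff c ON c.dept_id = p.id GROUP BY p.name

Result:
name      | COUNT(c.id)
----------+------------
Finance   | 1          
HR        | 2          
Legal     | 1          
Marketing | 3          
Sales     | 0          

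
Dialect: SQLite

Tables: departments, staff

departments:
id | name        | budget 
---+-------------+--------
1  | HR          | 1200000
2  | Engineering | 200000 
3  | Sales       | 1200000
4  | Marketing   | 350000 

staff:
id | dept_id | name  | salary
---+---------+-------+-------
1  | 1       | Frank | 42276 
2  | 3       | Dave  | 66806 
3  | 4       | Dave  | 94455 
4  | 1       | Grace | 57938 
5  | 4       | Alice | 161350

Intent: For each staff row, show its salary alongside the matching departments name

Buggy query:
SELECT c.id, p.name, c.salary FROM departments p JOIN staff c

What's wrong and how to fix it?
Bug: JOIN with no ON clause produces a cartesian product; every staff row pairs with every departments row

Fix: Add ON c.dept_id = p.id to the JOIN

Corrected query:
SELECT c.id, p.name, c.salary FROM departments p JOIN staff c ON c.dept_id = p.id

Result:
id | name      | salary
---+-----------+-------
1  | HR        | 42276 
2  | Sales     | 66806 
3  | Marketing | 94455 
4  | HR        | 57938 
5  | Marketing | 161350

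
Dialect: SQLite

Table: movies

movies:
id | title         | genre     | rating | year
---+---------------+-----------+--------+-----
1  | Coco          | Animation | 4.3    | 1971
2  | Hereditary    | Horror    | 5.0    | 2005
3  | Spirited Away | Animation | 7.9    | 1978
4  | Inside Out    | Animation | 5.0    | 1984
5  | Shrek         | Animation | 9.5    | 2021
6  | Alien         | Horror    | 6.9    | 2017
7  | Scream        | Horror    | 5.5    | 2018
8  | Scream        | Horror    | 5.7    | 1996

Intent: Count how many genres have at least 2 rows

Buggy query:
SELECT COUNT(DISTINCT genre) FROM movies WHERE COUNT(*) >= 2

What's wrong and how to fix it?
Bug: WHERE filters individual rows, not groups, so a group-level COUNT is invalid there

Fix: Group first with HAVING COUNT(*) >= 2, then COUNT the resulting groups

Corrected query:
SELECT COUNT(*) FROM (SELECT genre FROM movies GROUP BY genre HAVING COUNT(*) >= 2)

Result:
COUNT(*)
--------
2       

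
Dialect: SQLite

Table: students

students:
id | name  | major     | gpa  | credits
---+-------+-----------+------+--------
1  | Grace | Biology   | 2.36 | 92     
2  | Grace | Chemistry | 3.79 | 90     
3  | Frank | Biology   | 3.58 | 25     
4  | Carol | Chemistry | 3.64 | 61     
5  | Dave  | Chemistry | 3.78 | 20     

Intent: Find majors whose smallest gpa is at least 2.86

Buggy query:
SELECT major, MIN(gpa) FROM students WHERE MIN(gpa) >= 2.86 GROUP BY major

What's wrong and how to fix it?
Bug: MIN() in WHERE is a misuse of aggregate

Fix: Use HAVING for the per-group MIN condition

Corrected query:
SELECT major, MIN(gpa) FROM students GROUP BY major HAVING MIN(gpa) >= 2.86

Result:
major     | MIN(gpa)
----------+---------
Chemistry | 3.64    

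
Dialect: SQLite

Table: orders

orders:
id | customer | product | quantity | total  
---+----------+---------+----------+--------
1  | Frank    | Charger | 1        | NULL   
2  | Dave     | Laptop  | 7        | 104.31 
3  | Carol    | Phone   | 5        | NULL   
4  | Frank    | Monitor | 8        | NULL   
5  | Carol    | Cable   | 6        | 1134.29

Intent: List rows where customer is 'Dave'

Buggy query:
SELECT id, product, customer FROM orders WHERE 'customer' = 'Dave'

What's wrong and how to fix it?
Bug: 'customer' in single quotes is a string literal, not the column; the comparison is literal-vs-literal and never true

Fix: Remove the quotes around the column name (or use double quotes for an identifier)

Corrected query:
SELECT id, product, customer FROM orders WHERE customer = 'Dave'

Result:
id | product | customer
---+---------+---------
2  | Laptop  | Dave    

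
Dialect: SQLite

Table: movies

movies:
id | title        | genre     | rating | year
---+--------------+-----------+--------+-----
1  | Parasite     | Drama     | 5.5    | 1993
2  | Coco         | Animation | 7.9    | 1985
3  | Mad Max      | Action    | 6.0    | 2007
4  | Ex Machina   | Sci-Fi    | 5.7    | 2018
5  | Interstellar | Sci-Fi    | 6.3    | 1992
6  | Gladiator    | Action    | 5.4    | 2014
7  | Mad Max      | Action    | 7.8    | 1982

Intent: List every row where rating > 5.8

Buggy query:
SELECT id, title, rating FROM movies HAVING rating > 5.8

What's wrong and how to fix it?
Bug: HAVING filters the output of aggregation, but this query has no GROUP BY and no aggregate functions, so SQLite rejects it (HAVING clause on a non-aggregate query); the condition here is per row

Fix: Replace HAVING with WHERE since the condition applies to individual rows

Corrected query:
SELECT id, title, rating FROM movies WHERE rating > 5.8

Result:
id | title        | rating
---+--------------+-------
2  | Coco         | 7.9   
3  | Mad Max      | 6     
5  | Interstellar | 6.3   
7  | Mad Max      | 7.8   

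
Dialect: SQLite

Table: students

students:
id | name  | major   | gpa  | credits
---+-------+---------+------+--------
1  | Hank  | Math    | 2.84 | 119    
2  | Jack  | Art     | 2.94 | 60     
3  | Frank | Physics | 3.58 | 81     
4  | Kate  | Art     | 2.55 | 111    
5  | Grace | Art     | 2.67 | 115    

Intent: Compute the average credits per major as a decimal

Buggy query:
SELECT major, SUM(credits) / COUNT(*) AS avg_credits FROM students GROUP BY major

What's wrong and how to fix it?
Bug: Both operands are integers, so '/' performs integer division and truncates

Fix: Cast one side to REAL so the division keeps the fractional part

Corrected query:
SELECT major, SUM(credits) * 1.0 / COUNT(*) AS avg_credits FROM students GROUP BY major

Result:
major   | avg_credits
--------+------------
Art     | 95.333333  
Math    | 119        
Physics | 81         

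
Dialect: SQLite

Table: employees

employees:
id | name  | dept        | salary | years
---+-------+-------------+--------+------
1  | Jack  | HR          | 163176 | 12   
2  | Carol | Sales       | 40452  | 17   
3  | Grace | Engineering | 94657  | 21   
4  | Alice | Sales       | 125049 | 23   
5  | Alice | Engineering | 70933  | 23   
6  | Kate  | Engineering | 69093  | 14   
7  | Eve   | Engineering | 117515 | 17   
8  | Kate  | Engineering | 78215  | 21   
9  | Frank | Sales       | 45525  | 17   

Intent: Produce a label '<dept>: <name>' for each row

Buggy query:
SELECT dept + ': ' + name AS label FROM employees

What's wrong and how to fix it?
Bug: SQLite uses || for string concatenation; + coerces text to numbers (yielding 0)

Fix: Use the || operator for string concatenation

Corrected query:
SELECT dept || ': ' || name AS label FROM employees

Result:
label             
------------------
HR: Jack          
Sales: Carol      
Engineering: Grace
Sales: Alice      
Engineering: Alice
Engineering: Kate 
Engineering: Eve  
Engineering: Kate 
Sales: Frank      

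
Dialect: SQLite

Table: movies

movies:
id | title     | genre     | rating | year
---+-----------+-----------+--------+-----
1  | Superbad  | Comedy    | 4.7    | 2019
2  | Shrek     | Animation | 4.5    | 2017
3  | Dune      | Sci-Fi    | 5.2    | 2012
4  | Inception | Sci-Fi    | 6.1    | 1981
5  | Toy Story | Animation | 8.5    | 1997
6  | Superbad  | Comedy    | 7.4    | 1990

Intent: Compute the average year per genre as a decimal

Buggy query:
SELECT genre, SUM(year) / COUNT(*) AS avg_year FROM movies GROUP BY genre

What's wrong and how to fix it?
Bug: Both operands are integers, so '/' performs integer division and truncates

Fix: Cast one side to REAL so the division keeps the fractional part

Corrected query:
SELECT genre, SUM(year) * 1.0 / COUNT(*) AS avg_year FROM movies GROUP BY genre

Result:
genre     | avg_year
----------+---------
Animation | 2007    
Comedy    | 2004.5  
Sci-Fi    | 1996.5  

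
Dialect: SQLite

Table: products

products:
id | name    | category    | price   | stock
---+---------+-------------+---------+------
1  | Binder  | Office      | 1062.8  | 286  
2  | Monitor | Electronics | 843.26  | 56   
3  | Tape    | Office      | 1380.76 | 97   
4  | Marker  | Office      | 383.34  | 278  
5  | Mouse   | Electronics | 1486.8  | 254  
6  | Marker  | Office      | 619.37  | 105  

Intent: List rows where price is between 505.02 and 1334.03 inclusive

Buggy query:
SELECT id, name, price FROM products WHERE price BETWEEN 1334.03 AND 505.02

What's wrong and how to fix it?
Bug: The bounds are reversed; BETWEEN a AND b requires a <= b to match anything

Fix: Write BETWEEN 505.02 AND 1334.03

Corrected query:
SELECT id, name, price FROM products WHERE price BETWEEN 505.02 AND 1334.03

Result:
id | name    | price 
---+---------+-------
1  | Binder  | 1062.8
2  | Monitor | 843.26
6  | Marker  | 619.37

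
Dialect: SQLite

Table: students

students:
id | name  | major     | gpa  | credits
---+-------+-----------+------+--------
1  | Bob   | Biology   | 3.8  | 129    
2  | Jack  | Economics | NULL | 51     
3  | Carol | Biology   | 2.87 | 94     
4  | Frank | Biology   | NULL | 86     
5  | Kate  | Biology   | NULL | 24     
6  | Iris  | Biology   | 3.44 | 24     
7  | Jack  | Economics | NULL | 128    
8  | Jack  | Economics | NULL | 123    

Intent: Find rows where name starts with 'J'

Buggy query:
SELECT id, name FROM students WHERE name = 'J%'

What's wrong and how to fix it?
Bug: '=' compares the literal string including the % character; pattern matching needs LIKE

Fix: Replace '=' with LIKE so 'J%' is treated as a pattern

Corrected query:
SELECT id, name FROM students WHERE name LIKE 'J%'

Result:
id | name
---+-----
2  | Jack
7  | Jack
8  | Jack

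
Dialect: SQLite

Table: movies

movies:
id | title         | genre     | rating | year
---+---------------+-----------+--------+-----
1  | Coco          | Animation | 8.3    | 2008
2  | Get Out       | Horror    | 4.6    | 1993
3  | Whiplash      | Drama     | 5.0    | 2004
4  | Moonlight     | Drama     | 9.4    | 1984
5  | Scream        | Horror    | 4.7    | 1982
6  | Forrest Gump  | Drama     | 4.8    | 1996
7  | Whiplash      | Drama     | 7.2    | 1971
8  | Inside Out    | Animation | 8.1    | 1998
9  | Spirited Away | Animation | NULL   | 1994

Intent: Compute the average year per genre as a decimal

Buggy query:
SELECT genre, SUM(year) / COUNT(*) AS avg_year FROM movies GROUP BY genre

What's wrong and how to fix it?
Bug: SUM(year) and COUNT(*) are both integers; the division truncates the fractional part

Fix: Multiply by 1.0 (or CAST to REAL) to force floating-point division

Corrected query:
SELECT genre, SUM(year) * 1.0 / COUNT(*) AS avg_year FROM movies GROUP BY genre

Result:
genre     | avg_year
----------+---------
Animation | 2000    
Drama     | 1988.75 
Horror    | 1987.5  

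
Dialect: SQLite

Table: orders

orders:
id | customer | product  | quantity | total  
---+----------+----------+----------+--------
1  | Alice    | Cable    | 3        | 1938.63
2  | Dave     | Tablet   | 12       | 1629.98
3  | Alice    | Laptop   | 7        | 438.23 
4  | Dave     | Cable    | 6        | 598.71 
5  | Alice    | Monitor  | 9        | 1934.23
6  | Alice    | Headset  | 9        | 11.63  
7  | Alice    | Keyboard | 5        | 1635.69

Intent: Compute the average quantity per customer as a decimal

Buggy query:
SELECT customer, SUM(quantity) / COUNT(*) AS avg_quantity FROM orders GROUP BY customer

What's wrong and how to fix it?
Bug: SUM(quantity) and COUNT(*) are both integers; the division truncates the fractional part

Fix: Multiply by 1.0 (or CAST to REAL) to force floating-point division

Corrected query:
SELECT customer, SUM(quantity) * 1.0 / COUNT(*) AS avg_quantity FROM orders GROUP BY customer

Result:
customer | avg_quantity
---------+-------------
Alice    | 6.6         
Dave     | 9           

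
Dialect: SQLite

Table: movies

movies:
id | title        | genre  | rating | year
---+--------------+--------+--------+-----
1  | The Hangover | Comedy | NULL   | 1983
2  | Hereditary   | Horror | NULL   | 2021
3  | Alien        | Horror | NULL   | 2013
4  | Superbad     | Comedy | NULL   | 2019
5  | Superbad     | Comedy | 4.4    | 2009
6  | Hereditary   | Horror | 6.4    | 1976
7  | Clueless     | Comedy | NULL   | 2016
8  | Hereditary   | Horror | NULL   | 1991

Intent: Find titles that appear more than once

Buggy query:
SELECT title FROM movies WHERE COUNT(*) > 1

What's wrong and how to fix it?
Bug: WHERE can't reference COUNT(*); aggregates are computed after WHERE

Fix: Group first, then use HAVING for the count condition

Corrected query:
SELECT title FROM movies GROUP BY title HAVING COUNT(*) > 1

Result:
title     
----------
Hereditary
Superbad  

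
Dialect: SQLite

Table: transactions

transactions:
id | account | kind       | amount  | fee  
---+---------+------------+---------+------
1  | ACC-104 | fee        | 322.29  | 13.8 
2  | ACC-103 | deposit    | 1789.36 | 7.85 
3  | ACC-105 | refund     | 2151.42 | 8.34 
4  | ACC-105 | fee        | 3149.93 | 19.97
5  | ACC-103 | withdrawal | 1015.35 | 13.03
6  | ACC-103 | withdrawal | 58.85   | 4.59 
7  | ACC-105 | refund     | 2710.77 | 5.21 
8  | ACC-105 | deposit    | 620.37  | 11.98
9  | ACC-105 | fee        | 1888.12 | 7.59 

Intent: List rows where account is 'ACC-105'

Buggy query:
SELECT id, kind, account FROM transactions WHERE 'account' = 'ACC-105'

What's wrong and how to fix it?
Bug: Single quotes denote string literals in SQL; the column name is being compared as a constant string

Fix: Reference the column as account without single quotes

Corrected query:
SELECT id, kind, account FROM transactions WHERE account = 'ACC-105'

Result:
id | kind    | account
---+---------+--------
3  | refund  | ACC-105
4  | fee     | ACC-105
7  | refund  | ACC-105
8  | deposit | ACC-105
9  | fee     | ACC-105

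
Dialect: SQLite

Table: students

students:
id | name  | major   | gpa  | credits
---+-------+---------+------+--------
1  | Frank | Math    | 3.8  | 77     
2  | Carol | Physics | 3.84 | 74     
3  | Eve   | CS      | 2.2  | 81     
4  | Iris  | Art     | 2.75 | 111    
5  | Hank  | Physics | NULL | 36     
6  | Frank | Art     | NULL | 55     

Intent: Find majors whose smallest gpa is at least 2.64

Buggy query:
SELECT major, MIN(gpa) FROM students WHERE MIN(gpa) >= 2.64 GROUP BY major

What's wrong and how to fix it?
Bug: Aggregates like MIN are computed per group after WHERE runs

Fix: Use HAVING for the per-group MIN condition

Corrected query:
SELECT major, MIN(gpa) FROM students GROUP BY major HAVING MIN(gpa) >= 2.64

Result:
major   | MIN(gpa)
--------+---------
Art     | 2.75    
Math    | 3.8     
Physics | 3.84    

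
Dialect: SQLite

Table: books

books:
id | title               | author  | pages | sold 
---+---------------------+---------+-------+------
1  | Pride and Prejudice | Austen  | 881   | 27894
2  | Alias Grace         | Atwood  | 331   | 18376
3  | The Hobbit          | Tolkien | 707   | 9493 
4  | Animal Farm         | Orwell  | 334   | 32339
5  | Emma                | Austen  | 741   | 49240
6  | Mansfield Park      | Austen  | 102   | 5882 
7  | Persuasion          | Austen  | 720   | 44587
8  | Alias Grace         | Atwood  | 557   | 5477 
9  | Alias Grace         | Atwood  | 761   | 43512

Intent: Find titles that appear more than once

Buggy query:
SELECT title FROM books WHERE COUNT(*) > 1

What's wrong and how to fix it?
Bug: WHERE can't reference COUNT(*); aggregates are computed after WHERE

Fix: Group first, then use HAVING for the count condition

Corrected query:
SELECT title FROM books GROUP BY title HAVING COUNT(*) > 1

Result:
title      
-----------
Alias Grace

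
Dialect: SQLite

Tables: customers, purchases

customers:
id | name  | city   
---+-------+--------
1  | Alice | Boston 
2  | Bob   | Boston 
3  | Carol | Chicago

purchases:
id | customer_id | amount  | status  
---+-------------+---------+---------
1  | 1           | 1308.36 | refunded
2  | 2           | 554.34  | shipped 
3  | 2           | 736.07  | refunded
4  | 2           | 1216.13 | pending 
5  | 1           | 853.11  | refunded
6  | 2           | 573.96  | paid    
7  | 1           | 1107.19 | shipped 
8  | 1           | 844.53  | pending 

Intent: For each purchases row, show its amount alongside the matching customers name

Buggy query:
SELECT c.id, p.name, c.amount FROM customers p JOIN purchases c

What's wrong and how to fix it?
Bug: JOIN with no ON clause produces a cartesian product; every purchases row pairs with every customers row

Fix: Specify the join condition linking the foreign key to the parent id

Corrected query:
SELECT c.id, p.name, c.amount FROM customers p JOIN purchases c ON c.customer_id = p.id

Result:
id | name  | amount 
---+-------+--------
1  | Alice | 1308.36
2  | Bob   | 554.34 
3  | Bob   | 736.07 
4  | Bob   | 1216.13
5  | Alice | 853.11 
6  | Bob   | 573.96 
7  | Alice | 1107.19
8  | Alice | 844.53 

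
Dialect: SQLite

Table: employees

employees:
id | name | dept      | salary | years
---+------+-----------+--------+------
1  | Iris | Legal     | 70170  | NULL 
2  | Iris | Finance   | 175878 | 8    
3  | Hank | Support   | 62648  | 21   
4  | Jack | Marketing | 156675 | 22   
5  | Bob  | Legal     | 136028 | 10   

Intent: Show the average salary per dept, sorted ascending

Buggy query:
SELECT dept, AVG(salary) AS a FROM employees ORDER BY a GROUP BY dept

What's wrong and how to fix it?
Bug: GROUP BY must precede ORDER BY

Fix: Move ORDER BY to the end, after GROUP BY

Corrected query:
SELECT dept, AVG(salary) AS a FROM employees GROUP BY dept ORDER BY a

Result:
dept      | a     
----------+-------
Support   | 62648 
Legal     | 103099
Marketing | 156675
Finance   | 175878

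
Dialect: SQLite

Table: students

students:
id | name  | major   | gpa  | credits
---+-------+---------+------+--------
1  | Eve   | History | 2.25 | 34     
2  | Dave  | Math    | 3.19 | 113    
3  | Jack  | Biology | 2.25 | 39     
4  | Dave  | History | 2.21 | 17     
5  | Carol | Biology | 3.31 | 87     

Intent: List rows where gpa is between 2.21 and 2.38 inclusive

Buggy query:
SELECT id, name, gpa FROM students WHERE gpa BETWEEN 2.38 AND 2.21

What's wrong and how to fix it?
Bug: The bounds are reversed; BETWEEN a AND b requires a <= b to match anything

Fix: Swap the bounds so the smaller value comes first

Corrected query:
SELECT id, name, gpa FROM students WHERE gpa BETWEEN 2.21 AND 2.38

Result:
id | name | gpa 
---+------+-----
1  | Eve  | 2.25
3  | Jack | 2.25
4  | Dave | 2.21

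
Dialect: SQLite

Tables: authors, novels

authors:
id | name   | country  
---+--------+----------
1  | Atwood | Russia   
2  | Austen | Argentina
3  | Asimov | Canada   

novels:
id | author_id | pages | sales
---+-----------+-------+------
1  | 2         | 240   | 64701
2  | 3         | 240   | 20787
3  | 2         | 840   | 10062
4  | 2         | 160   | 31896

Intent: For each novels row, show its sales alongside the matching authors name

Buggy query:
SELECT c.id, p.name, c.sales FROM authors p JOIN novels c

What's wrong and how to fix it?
Bug: Missing join condition: each novels row is matched to all authors rows instead of just its own

Fix: Add ON c.author_id = p.id to the JOIN

Corrected query:
SELECT c.id, p.name, c.sales FROM authors p JOIN novels c ON c.author_id = p.id

Result:
id | name   | sales
---+--------+------
1  | Austen | 64701
2  | Asimov | 20787
3  | Austen | 10062
4  | Austen | 31896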